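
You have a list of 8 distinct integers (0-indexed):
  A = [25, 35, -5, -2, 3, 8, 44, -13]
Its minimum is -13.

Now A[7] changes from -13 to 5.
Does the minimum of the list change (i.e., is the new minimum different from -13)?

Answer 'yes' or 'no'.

Old min = -13
Change: A[7] -13 -> 5
Changed element was the min; new min must be rechecked.
New min = -5; changed? yes

Answer: yes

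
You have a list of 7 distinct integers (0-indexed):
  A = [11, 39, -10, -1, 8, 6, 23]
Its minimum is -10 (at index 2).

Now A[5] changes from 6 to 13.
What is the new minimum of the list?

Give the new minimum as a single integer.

Answer: -10

Derivation:
Old min = -10 (at index 2)
Change: A[5] 6 -> 13
Changed element was NOT the old min.
  New min = min(old_min, new_val) = min(-10, 13) = -10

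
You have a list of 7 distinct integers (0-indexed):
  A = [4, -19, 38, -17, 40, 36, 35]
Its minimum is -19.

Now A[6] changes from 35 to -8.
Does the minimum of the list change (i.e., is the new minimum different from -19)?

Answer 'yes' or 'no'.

Old min = -19
Change: A[6] 35 -> -8
Changed element was NOT the min; min changes only if -8 < -19.
New min = -19; changed? no

Answer: no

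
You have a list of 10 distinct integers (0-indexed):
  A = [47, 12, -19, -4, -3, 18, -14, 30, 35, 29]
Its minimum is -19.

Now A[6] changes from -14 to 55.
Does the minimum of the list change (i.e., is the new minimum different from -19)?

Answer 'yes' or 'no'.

Old min = -19
Change: A[6] -14 -> 55
Changed element was NOT the min; min changes only if 55 < -19.
New min = -19; changed? no

Answer: no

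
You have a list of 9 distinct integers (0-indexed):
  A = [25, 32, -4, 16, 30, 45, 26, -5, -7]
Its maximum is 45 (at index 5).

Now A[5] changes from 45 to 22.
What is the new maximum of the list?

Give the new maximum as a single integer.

Old max = 45 (at index 5)
Change: A[5] 45 -> 22
Changed element WAS the max -> may need rescan.
  Max of remaining elements: 32
  New max = max(22, 32) = 32

Answer: 32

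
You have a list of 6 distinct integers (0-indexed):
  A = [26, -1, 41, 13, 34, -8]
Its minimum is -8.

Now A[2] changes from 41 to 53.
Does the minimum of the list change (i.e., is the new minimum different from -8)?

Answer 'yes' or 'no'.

Answer: no

Derivation:
Old min = -8
Change: A[2] 41 -> 53
Changed element was NOT the min; min changes only if 53 < -8.
New min = -8; changed? no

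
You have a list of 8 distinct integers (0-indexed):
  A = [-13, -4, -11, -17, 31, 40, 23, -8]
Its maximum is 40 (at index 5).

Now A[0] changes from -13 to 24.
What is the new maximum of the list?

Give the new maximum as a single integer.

Old max = 40 (at index 5)
Change: A[0] -13 -> 24
Changed element was NOT the old max.
  New max = max(old_max, new_val) = max(40, 24) = 40

Answer: 40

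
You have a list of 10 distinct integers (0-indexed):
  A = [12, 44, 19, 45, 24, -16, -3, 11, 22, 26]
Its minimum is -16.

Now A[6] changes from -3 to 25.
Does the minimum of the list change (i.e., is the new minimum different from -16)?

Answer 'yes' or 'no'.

Answer: no

Derivation:
Old min = -16
Change: A[6] -3 -> 25
Changed element was NOT the min; min changes only if 25 < -16.
New min = -16; changed? no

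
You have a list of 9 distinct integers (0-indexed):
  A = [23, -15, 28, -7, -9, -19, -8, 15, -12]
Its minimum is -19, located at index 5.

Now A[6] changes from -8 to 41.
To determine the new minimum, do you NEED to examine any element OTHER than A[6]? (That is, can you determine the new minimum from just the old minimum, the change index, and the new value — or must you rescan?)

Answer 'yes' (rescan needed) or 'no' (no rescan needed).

Old min = -19 at index 5
Change at index 6: -8 -> 41
Index 6 was NOT the min. New min = min(-19, 41). No rescan of other elements needed.
Needs rescan: no

Answer: no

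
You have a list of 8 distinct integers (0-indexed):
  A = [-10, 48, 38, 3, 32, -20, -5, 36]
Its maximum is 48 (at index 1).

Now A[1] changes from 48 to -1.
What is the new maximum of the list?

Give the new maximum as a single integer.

Old max = 48 (at index 1)
Change: A[1] 48 -> -1
Changed element WAS the max -> may need rescan.
  Max of remaining elements: 38
  New max = max(-1, 38) = 38

Answer: 38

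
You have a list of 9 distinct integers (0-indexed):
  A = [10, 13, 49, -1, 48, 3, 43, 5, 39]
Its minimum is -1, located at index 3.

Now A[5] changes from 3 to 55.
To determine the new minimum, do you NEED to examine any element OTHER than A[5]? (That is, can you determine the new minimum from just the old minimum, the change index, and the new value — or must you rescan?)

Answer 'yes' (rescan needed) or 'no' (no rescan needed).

Old min = -1 at index 3
Change at index 5: 3 -> 55
Index 5 was NOT the min. New min = min(-1, 55). No rescan of other elements needed.
Needs rescan: no

Answer: no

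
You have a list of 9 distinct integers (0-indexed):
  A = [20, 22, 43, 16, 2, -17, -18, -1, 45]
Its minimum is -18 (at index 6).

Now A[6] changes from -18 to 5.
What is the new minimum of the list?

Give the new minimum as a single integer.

Old min = -18 (at index 6)
Change: A[6] -18 -> 5
Changed element WAS the min. Need to check: is 5 still <= all others?
  Min of remaining elements: -17
  New min = min(5, -17) = -17

Answer: -17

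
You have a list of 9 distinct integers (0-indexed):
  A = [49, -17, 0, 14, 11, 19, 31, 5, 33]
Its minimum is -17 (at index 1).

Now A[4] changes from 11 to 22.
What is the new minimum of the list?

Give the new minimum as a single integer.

Old min = -17 (at index 1)
Change: A[4] 11 -> 22
Changed element was NOT the old min.
  New min = min(old_min, new_val) = min(-17, 22) = -17

Answer: -17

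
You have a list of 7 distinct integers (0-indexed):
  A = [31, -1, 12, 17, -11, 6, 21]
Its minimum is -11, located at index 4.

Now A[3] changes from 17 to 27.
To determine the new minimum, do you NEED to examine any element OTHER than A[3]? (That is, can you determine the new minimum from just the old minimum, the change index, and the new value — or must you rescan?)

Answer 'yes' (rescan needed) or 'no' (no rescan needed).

Old min = -11 at index 4
Change at index 3: 17 -> 27
Index 3 was NOT the min. New min = min(-11, 27). No rescan of other elements needed.
Needs rescan: no

Answer: no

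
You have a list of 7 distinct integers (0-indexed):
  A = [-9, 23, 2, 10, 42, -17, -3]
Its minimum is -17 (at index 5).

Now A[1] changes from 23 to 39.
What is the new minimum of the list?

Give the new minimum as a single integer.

Old min = -17 (at index 5)
Change: A[1] 23 -> 39
Changed element was NOT the old min.
  New min = min(old_min, new_val) = min(-17, 39) = -17

Answer: -17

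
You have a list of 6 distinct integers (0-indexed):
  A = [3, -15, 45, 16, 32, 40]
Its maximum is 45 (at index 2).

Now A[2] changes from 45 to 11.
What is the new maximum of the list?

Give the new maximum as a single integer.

Old max = 45 (at index 2)
Change: A[2] 45 -> 11
Changed element WAS the max -> may need rescan.
  Max of remaining elements: 40
  New max = max(11, 40) = 40

Answer: 40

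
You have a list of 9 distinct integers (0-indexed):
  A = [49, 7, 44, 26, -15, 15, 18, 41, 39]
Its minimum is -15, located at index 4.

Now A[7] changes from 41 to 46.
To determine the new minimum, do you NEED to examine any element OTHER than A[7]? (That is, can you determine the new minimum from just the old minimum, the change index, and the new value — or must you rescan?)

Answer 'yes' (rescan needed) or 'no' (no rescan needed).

Old min = -15 at index 4
Change at index 7: 41 -> 46
Index 7 was NOT the min. New min = min(-15, 46). No rescan of other elements needed.
Needs rescan: no

Answer: no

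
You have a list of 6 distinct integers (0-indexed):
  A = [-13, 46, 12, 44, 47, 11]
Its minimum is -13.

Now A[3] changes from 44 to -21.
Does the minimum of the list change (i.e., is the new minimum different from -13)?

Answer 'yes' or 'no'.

Answer: yes

Derivation:
Old min = -13
Change: A[3] 44 -> -21
Changed element was NOT the min; min changes only if -21 < -13.
New min = -21; changed? yes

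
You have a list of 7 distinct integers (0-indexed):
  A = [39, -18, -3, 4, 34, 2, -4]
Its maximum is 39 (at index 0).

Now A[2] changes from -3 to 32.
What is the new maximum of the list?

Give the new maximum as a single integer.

Old max = 39 (at index 0)
Change: A[2] -3 -> 32
Changed element was NOT the old max.
  New max = max(old_max, new_val) = max(39, 32) = 39

Answer: 39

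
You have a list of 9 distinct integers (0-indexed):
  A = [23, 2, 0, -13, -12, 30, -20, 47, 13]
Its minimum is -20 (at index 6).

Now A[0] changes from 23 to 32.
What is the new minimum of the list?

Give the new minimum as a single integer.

Answer: -20

Derivation:
Old min = -20 (at index 6)
Change: A[0] 23 -> 32
Changed element was NOT the old min.
  New min = min(old_min, new_val) = min(-20, 32) = -20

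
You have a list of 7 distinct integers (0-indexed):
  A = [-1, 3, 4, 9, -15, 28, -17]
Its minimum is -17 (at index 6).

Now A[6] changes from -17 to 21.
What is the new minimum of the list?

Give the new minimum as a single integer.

Answer: -15

Derivation:
Old min = -17 (at index 6)
Change: A[6] -17 -> 21
Changed element WAS the min. Need to check: is 21 still <= all others?
  Min of remaining elements: -15
  New min = min(21, -15) = -15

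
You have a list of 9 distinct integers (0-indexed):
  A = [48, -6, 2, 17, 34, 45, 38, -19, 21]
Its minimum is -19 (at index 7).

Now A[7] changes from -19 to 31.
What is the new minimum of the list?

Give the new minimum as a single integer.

Answer: -6

Derivation:
Old min = -19 (at index 7)
Change: A[7] -19 -> 31
Changed element WAS the min. Need to check: is 31 still <= all others?
  Min of remaining elements: -6
  New min = min(31, -6) = -6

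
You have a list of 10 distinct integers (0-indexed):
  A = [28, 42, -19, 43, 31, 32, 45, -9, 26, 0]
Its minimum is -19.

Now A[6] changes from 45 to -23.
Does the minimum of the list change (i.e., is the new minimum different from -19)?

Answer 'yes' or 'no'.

Old min = -19
Change: A[6] 45 -> -23
Changed element was NOT the min; min changes only if -23 < -19.
New min = -23; changed? yes

Answer: yes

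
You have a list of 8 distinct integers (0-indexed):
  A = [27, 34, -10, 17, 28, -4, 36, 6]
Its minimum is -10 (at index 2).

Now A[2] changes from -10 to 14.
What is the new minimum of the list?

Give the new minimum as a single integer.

Old min = -10 (at index 2)
Change: A[2] -10 -> 14
Changed element WAS the min. Need to check: is 14 still <= all others?
  Min of remaining elements: -4
  New min = min(14, -4) = -4

Answer: -4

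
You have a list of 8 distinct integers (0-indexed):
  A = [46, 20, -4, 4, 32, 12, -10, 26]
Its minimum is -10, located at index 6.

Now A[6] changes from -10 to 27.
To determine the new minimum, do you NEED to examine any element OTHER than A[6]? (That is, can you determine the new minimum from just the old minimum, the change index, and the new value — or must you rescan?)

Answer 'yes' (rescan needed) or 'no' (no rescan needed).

Answer: yes

Derivation:
Old min = -10 at index 6
Change at index 6: -10 -> 27
Index 6 WAS the min and new value 27 > old min -10. Must rescan other elements to find the new min.
Needs rescan: yes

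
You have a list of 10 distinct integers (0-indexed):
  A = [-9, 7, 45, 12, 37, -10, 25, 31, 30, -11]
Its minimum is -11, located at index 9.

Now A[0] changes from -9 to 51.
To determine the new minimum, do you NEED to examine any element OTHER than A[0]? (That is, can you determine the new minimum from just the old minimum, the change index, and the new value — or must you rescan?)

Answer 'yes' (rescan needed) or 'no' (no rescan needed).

Answer: no

Derivation:
Old min = -11 at index 9
Change at index 0: -9 -> 51
Index 0 was NOT the min. New min = min(-11, 51). No rescan of other elements needed.
Needs rescan: no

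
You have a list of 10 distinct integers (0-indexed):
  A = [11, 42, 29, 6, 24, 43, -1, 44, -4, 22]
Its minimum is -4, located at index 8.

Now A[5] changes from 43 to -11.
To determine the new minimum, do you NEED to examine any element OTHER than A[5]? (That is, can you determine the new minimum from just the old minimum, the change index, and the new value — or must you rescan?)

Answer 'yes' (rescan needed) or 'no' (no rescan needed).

Answer: no

Derivation:
Old min = -4 at index 8
Change at index 5: 43 -> -11
Index 5 was NOT the min. New min = min(-4, -11). No rescan of other elements needed.
Needs rescan: no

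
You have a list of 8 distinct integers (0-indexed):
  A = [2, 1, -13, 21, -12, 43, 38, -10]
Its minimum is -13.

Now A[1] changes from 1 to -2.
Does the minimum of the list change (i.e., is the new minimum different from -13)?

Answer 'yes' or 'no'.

Old min = -13
Change: A[1] 1 -> -2
Changed element was NOT the min; min changes only if -2 < -13.
New min = -13; changed? no

Answer: no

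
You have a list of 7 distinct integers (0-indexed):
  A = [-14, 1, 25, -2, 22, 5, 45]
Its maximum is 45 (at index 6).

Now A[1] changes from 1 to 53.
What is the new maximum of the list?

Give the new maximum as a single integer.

Answer: 53

Derivation:
Old max = 45 (at index 6)
Change: A[1] 1 -> 53
Changed element was NOT the old max.
  New max = max(old_max, new_val) = max(45, 53) = 53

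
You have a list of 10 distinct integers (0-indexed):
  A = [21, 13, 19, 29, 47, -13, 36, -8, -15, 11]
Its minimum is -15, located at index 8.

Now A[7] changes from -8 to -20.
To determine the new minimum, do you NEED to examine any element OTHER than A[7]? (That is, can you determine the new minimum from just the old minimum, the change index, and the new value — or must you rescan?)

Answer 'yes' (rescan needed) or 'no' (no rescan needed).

Answer: no

Derivation:
Old min = -15 at index 8
Change at index 7: -8 -> -20
Index 7 was NOT the min. New min = min(-15, -20). No rescan of other elements needed.
Needs rescan: no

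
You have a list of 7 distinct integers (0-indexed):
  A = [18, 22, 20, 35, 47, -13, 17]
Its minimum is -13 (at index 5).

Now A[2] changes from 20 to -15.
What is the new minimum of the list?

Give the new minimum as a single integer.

Old min = -13 (at index 5)
Change: A[2] 20 -> -15
Changed element was NOT the old min.
  New min = min(old_min, new_val) = min(-13, -15) = -15

Answer: -15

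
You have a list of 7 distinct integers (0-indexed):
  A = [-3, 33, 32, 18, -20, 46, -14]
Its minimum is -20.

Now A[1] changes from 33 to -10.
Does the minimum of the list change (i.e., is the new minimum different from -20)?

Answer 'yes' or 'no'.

Answer: no

Derivation:
Old min = -20
Change: A[1] 33 -> -10
Changed element was NOT the min; min changes only if -10 < -20.
New min = -20; changed? no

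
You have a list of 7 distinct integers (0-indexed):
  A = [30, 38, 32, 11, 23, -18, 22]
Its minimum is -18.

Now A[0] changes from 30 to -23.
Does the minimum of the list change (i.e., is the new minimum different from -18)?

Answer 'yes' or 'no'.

Old min = -18
Change: A[0] 30 -> -23
Changed element was NOT the min; min changes only if -23 < -18.
New min = -23; changed? yes

Answer: yes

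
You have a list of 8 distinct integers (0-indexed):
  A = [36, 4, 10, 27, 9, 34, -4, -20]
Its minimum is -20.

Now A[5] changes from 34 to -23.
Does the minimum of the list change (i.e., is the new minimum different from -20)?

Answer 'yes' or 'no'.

Old min = -20
Change: A[5] 34 -> -23
Changed element was NOT the min; min changes only if -23 < -20.
New min = -23; changed? yes

Answer: yes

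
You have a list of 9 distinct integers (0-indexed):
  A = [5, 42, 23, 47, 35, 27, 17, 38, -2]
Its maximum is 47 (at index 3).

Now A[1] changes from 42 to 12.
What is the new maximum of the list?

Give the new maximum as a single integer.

Answer: 47

Derivation:
Old max = 47 (at index 3)
Change: A[1] 42 -> 12
Changed element was NOT the old max.
  New max = max(old_max, new_val) = max(47, 12) = 47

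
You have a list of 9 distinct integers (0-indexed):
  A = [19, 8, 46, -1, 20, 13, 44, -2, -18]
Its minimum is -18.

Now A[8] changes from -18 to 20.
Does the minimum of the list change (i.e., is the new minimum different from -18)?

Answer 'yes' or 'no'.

Answer: yes

Derivation:
Old min = -18
Change: A[8] -18 -> 20
Changed element was the min; new min must be rechecked.
New min = -2; changed? yes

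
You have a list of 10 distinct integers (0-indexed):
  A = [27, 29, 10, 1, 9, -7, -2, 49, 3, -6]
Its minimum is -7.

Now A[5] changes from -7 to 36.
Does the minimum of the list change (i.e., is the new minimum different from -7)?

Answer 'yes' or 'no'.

Answer: yes

Derivation:
Old min = -7
Change: A[5] -7 -> 36
Changed element was the min; new min must be rechecked.
New min = -6; changed? yes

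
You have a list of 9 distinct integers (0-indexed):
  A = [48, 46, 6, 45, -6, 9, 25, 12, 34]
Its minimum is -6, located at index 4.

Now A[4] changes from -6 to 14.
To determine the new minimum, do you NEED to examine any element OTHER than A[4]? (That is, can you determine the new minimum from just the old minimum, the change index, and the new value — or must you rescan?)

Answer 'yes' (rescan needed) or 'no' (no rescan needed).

Old min = -6 at index 4
Change at index 4: -6 -> 14
Index 4 WAS the min and new value 14 > old min -6. Must rescan other elements to find the new min.
Needs rescan: yes

Answer: yes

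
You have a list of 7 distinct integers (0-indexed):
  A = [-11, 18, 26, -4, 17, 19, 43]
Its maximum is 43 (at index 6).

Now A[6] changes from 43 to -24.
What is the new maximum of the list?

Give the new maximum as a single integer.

Old max = 43 (at index 6)
Change: A[6] 43 -> -24
Changed element WAS the max -> may need rescan.
  Max of remaining elements: 26
  New max = max(-24, 26) = 26

Answer: 26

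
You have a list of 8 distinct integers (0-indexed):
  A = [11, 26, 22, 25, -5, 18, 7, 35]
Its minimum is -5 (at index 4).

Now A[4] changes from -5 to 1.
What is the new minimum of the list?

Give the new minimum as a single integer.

Old min = -5 (at index 4)
Change: A[4] -5 -> 1
Changed element WAS the min. Need to check: is 1 still <= all others?
  Min of remaining elements: 7
  New min = min(1, 7) = 1

Answer: 1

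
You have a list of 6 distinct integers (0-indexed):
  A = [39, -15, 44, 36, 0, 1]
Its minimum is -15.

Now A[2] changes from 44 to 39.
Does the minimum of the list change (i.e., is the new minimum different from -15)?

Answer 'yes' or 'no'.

Old min = -15
Change: A[2] 44 -> 39
Changed element was NOT the min; min changes only if 39 < -15.
New min = -15; changed? no

Answer: no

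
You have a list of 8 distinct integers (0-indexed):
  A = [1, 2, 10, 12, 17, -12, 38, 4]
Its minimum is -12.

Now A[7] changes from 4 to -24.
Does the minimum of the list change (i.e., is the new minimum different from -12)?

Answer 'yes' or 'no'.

Old min = -12
Change: A[7] 4 -> -24
Changed element was NOT the min; min changes only if -24 < -12.
New min = -24; changed? yes

Answer: yes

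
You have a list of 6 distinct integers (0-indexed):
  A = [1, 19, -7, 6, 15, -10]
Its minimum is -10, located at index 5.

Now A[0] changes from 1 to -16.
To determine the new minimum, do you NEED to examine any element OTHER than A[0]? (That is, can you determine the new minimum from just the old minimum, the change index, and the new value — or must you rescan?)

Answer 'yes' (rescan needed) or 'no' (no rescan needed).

Answer: no

Derivation:
Old min = -10 at index 5
Change at index 0: 1 -> -16
Index 0 was NOT the min. New min = min(-10, -16). No rescan of other elements needed.
Needs rescan: no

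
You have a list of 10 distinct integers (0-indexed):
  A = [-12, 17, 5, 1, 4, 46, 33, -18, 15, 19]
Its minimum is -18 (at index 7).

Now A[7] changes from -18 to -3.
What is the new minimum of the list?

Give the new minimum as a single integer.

Answer: -12

Derivation:
Old min = -18 (at index 7)
Change: A[7] -18 -> -3
Changed element WAS the min. Need to check: is -3 still <= all others?
  Min of remaining elements: -12
  New min = min(-3, -12) = -12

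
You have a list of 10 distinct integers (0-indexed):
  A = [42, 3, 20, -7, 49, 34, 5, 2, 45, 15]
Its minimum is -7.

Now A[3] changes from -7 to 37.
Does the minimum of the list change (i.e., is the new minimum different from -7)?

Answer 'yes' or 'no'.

Answer: yes

Derivation:
Old min = -7
Change: A[3] -7 -> 37
Changed element was the min; new min must be rechecked.
New min = 2; changed? yes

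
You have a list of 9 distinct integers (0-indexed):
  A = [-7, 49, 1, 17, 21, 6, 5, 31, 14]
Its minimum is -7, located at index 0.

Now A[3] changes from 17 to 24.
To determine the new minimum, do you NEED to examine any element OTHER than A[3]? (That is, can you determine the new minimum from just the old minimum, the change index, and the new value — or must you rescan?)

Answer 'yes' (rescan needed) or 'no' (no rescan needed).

Old min = -7 at index 0
Change at index 3: 17 -> 24
Index 3 was NOT the min. New min = min(-7, 24). No rescan of other elements needed.
Needs rescan: no

Answer: no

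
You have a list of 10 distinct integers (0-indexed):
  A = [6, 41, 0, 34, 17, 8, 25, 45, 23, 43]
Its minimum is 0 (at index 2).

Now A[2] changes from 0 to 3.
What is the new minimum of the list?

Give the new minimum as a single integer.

Old min = 0 (at index 2)
Change: A[2] 0 -> 3
Changed element WAS the min. Need to check: is 3 still <= all others?
  Min of remaining elements: 6
  New min = min(3, 6) = 3

Answer: 3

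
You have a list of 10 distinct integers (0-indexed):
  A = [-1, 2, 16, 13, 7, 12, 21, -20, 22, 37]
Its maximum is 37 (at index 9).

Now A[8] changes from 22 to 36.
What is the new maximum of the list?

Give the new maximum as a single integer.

Answer: 37

Derivation:
Old max = 37 (at index 9)
Change: A[8] 22 -> 36
Changed element was NOT the old max.
  New max = max(old_max, new_val) = max(37, 36) = 37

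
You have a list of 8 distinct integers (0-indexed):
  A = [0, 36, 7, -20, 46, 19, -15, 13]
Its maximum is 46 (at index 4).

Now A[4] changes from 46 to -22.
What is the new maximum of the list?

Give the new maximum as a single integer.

Answer: 36

Derivation:
Old max = 46 (at index 4)
Change: A[4] 46 -> -22
Changed element WAS the max -> may need rescan.
  Max of remaining elements: 36
  New max = max(-22, 36) = 36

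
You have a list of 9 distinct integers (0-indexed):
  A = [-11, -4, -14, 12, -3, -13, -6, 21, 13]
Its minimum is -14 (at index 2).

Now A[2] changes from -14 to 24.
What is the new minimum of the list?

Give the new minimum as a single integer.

Old min = -14 (at index 2)
Change: A[2] -14 -> 24
Changed element WAS the min. Need to check: is 24 still <= all others?
  Min of remaining elements: -13
  New min = min(24, -13) = -13

Answer: -13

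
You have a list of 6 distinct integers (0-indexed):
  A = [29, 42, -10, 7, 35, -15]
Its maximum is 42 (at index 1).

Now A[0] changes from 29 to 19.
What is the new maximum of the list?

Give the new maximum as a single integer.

Old max = 42 (at index 1)
Change: A[0] 29 -> 19
Changed element was NOT the old max.
  New max = max(old_max, new_val) = max(42, 19) = 42

Answer: 42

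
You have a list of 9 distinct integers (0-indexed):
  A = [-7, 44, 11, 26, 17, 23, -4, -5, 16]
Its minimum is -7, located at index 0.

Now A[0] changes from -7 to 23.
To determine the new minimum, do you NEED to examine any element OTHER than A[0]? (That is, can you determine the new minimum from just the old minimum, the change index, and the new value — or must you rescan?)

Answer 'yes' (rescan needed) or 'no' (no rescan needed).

Answer: yes

Derivation:
Old min = -7 at index 0
Change at index 0: -7 -> 23
Index 0 WAS the min and new value 23 > old min -7. Must rescan other elements to find the new min.
Needs rescan: yes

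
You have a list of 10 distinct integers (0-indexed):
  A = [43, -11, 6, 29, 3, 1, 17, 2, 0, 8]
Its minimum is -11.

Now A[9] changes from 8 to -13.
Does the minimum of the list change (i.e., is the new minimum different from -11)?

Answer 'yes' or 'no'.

Answer: yes

Derivation:
Old min = -11
Change: A[9] 8 -> -13
Changed element was NOT the min; min changes only if -13 < -11.
New min = -13; changed? yes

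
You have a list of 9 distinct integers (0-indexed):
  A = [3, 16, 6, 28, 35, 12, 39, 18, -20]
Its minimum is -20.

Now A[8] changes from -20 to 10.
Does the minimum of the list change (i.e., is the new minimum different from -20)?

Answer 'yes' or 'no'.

Old min = -20
Change: A[8] -20 -> 10
Changed element was the min; new min must be rechecked.
New min = 3; changed? yes

Answer: yes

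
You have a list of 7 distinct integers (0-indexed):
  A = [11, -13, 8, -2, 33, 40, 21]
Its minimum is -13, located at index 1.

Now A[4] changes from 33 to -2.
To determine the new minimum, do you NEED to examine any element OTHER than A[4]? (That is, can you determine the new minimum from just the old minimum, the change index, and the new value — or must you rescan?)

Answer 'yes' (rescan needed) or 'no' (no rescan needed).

Answer: no

Derivation:
Old min = -13 at index 1
Change at index 4: 33 -> -2
Index 4 was NOT the min. New min = min(-13, -2). No rescan of other elements needed.
Needs rescan: no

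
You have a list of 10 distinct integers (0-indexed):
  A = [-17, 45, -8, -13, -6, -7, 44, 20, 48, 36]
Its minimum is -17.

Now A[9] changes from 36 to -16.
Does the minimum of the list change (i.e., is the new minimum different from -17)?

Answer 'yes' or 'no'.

Old min = -17
Change: A[9] 36 -> -16
Changed element was NOT the min; min changes only if -16 < -17.
New min = -17; changed? no

Answer: no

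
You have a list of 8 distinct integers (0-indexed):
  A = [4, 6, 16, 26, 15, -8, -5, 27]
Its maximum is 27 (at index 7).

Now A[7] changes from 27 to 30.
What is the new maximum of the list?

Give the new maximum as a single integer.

Answer: 30

Derivation:
Old max = 27 (at index 7)
Change: A[7] 27 -> 30
Changed element WAS the max -> may need rescan.
  Max of remaining elements: 26
  New max = max(30, 26) = 30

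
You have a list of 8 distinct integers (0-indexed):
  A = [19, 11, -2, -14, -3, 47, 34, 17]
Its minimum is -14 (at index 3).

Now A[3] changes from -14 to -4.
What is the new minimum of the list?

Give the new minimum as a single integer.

Answer: -4

Derivation:
Old min = -14 (at index 3)
Change: A[3] -14 -> -4
Changed element WAS the min. Need to check: is -4 still <= all others?
  Min of remaining elements: -3
  New min = min(-4, -3) = -4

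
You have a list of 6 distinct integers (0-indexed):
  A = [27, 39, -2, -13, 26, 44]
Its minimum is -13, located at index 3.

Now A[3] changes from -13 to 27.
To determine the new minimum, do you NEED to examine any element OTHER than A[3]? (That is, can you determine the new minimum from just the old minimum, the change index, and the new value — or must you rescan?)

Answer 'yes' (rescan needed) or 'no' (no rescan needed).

Answer: yes

Derivation:
Old min = -13 at index 3
Change at index 3: -13 -> 27
Index 3 WAS the min and new value 27 > old min -13. Must rescan other elements to find the new min.
Needs rescan: yes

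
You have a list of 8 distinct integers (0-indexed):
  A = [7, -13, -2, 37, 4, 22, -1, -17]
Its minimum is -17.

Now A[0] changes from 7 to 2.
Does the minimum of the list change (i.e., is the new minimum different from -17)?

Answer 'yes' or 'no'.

Answer: no

Derivation:
Old min = -17
Change: A[0] 7 -> 2
Changed element was NOT the min; min changes only if 2 < -17.
New min = -17; changed? no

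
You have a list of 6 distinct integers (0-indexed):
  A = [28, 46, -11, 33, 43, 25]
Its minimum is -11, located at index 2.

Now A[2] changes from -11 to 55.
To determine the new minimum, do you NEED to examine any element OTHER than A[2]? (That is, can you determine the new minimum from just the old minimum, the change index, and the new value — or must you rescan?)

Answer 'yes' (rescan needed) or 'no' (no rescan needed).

Old min = -11 at index 2
Change at index 2: -11 -> 55
Index 2 WAS the min and new value 55 > old min -11. Must rescan other elements to find the new min.
Needs rescan: yes

Answer: yes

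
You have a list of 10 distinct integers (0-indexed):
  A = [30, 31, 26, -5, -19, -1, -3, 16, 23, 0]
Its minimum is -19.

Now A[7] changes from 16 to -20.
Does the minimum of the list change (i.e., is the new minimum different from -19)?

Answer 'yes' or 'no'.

Answer: yes

Derivation:
Old min = -19
Change: A[7] 16 -> -20
Changed element was NOT the min; min changes only if -20 < -19.
New min = -20; changed? yes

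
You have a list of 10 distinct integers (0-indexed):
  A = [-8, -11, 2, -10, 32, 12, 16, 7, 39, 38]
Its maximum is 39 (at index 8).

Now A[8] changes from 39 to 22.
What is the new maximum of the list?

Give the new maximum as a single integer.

Old max = 39 (at index 8)
Change: A[8] 39 -> 22
Changed element WAS the max -> may need rescan.
  Max of remaining elements: 38
  New max = max(22, 38) = 38

Answer: 38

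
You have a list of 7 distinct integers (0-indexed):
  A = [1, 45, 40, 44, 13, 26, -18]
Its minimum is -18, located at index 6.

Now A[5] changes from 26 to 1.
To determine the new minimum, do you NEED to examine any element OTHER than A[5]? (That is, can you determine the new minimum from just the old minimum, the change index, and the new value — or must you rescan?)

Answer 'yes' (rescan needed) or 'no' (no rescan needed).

Answer: no

Derivation:
Old min = -18 at index 6
Change at index 5: 26 -> 1
Index 5 was NOT the min. New min = min(-18, 1). No rescan of other elements needed.
Needs rescan: no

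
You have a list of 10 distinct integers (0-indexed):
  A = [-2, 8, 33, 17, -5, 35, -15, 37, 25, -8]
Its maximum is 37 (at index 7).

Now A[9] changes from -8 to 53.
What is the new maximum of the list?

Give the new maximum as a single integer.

Answer: 53

Derivation:
Old max = 37 (at index 7)
Change: A[9] -8 -> 53
Changed element was NOT the old max.
  New max = max(old_max, new_val) = max(37, 53) = 53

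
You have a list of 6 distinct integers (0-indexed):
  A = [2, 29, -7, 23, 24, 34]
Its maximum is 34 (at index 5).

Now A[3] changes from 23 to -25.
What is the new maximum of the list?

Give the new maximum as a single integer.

Answer: 34

Derivation:
Old max = 34 (at index 5)
Change: A[3] 23 -> -25
Changed element was NOT the old max.
  New max = max(old_max, new_val) = max(34, -25) = 34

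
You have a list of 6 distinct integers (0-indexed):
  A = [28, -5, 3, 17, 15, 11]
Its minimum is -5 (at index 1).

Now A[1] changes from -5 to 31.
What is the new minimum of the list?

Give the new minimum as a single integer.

Old min = -5 (at index 1)
Change: A[1] -5 -> 31
Changed element WAS the min. Need to check: is 31 still <= all others?
  Min of remaining elements: 3
  New min = min(31, 3) = 3

Answer: 3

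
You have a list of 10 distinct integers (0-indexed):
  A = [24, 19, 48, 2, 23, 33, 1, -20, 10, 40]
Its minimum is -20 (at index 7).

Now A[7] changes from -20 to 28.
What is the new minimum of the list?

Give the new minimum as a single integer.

Answer: 1

Derivation:
Old min = -20 (at index 7)
Change: A[7] -20 -> 28
Changed element WAS the min. Need to check: is 28 still <= all others?
  Min of remaining elements: 1
  New min = min(28, 1) = 1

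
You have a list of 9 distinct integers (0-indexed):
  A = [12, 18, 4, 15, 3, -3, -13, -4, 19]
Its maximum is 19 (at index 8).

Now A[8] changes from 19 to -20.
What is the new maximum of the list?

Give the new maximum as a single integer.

Old max = 19 (at index 8)
Change: A[8] 19 -> -20
Changed element WAS the max -> may need rescan.
  Max of remaining elements: 18
  New max = max(-20, 18) = 18

Answer: 18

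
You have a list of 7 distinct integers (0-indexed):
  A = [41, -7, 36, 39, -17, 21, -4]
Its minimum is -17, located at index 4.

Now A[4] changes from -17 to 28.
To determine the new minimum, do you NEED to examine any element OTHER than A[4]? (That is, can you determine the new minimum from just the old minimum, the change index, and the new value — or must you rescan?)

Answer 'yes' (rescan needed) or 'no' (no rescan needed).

Answer: yes

Derivation:
Old min = -17 at index 4
Change at index 4: -17 -> 28
Index 4 WAS the min and new value 28 > old min -17. Must rescan other elements to find the new min.
Needs rescan: yes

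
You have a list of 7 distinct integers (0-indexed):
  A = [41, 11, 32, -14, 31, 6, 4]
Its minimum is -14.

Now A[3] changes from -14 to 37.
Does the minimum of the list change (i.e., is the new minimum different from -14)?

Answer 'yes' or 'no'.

Answer: yes

Derivation:
Old min = -14
Change: A[3] -14 -> 37
Changed element was the min; new min must be rechecked.
New min = 4; changed? yes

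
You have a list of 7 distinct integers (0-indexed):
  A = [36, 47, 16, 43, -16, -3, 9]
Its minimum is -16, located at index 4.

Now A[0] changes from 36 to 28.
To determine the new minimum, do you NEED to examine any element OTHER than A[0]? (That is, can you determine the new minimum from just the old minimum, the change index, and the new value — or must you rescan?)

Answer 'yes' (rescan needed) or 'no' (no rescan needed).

Answer: no

Derivation:
Old min = -16 at index 4
Change at index 0: 36 -> 28
Index 0 was NOT the min. New min = min(-16, 28). No rescan of other elements needed.
Needs rescan: no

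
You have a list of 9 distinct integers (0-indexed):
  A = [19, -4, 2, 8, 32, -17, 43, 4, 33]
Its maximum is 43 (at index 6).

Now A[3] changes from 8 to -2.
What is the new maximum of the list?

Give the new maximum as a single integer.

Old max = 43 (at index 6)
Change: A[3] 8 -> -2
Changed element was NOT the old max.
  New max = max(old_max, new_val) = max(43, -2) = 43

Answer: 43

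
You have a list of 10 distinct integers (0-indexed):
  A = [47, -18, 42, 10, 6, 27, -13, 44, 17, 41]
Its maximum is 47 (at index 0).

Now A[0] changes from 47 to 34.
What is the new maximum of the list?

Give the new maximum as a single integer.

Old max = 47 (at index 0)
Change: A[0] 47 -> 34
Changed element WAS the max -> may need rescan.
  Max of remaining elements: 44
  New max = max(34, 44) = 44

Answer: 44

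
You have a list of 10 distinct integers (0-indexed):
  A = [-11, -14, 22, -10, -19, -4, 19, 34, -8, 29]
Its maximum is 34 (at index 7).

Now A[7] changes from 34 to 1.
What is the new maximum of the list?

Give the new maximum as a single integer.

Old max = 34 (at index 7)
Change: A[7] 34 -> 1
Changed element WAS the max -> may need rescan.
  Max of remaining elements: 29
  New max = max(1, 29) = 29

Answer: 29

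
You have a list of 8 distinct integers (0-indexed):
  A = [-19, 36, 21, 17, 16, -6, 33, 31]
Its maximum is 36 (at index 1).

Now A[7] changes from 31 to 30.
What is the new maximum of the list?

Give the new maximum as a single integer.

Answer: 36

Derivation:
Old max = 36 (at index 1)
Change: A[7] 31 -> 30
Changed element was NOT the old max.
  New max = max(old_max, new_val) = max(36, 30) = 36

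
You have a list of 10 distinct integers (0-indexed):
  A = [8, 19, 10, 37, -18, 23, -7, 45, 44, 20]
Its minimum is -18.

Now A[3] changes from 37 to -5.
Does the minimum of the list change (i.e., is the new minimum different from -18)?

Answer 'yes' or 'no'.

Answer: no

Derivation:
Old min = -18
Change: A[3] 37 -> -5
Changed element was NOT the min; min changes only if -5 < -18.
New min = -18; changed? no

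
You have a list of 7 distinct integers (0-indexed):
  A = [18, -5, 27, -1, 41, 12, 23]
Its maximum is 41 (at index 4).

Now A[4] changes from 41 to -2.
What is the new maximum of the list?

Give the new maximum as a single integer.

Answer: 27

Derivation:
Old max = 41 (at index 4)
Change: A[4] 41 -> -2
Changed element WAS the max -> may need rescan.
  Max of remaining elements: 27
  New max = max(-2, 27) = 27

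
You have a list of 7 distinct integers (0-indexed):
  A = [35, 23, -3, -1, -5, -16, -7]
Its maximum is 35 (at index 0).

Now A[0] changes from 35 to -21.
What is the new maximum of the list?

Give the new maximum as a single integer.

Old max = 35 (at index 0)
Change: A[0] 35 -> -21
Changed element WAS the max -> may need rescan.
  Max of remaining elements: 23
  New max = max(-21, 23) = 23

Answer: 23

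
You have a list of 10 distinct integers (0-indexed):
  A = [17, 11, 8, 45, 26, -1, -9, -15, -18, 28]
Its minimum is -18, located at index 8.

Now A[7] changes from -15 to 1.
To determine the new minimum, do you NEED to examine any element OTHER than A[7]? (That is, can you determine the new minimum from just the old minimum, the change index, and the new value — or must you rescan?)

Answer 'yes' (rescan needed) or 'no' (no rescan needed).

Old min = -18 at index 8
Change at index 7: -15 -> 1
Index 7 was NOT the min. New min = min(-18, 1). No rescan of other elements needed.
Needs rescan: no

Answer: no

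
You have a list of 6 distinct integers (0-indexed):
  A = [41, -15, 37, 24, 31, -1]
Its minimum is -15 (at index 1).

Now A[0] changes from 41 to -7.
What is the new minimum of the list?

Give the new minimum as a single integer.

Answer: -15

Derivation:
Old min = -15 (at index 1)
Change: A[0] 41 -> -7
Changed element was NOT the old min.
  New min = min(old_min, new_val) = min(-15, -7) = -15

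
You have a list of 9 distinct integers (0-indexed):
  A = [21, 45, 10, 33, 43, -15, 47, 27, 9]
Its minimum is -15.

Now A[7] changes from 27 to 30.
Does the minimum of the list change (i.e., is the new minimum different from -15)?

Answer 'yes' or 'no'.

Old min = -15
Change: A[7] 27 -> 30
Changed element was NOT the min; min changes only if 30 < -15.
New min = -15; changed? no

Answer: no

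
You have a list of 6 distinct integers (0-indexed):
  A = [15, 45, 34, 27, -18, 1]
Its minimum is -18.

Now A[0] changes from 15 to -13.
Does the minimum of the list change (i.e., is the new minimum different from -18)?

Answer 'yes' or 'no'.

Old min = -18
Change: A[0] 15 -> -13
Changed element was NOT the min; min changes only if -13 < -18.
New min = -18; changed? no

Answer: no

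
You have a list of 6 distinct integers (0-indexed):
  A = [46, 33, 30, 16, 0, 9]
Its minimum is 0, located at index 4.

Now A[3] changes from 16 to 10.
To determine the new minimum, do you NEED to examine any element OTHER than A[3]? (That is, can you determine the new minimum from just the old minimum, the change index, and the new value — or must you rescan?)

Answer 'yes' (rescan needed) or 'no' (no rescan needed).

Answer: no

Derivation:
Old min = 0 at index 4
Change at index 3: 16 -> 10
Index 3 was NOT the min. New min = min(0, 10). No rescan of other elements needed.
Needs rescan: no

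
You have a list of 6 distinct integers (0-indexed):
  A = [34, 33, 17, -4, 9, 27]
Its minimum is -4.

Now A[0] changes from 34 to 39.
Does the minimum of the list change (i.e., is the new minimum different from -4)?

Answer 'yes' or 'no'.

Old min = -4
Change: A[0] 34 -> 39
Changed element was NOT the min; min changes only if 39 < -4.
New min = -4; changed? no

Answer: no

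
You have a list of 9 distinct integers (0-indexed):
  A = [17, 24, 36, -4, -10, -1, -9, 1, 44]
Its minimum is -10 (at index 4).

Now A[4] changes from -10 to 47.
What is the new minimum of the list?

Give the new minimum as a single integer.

Answer: -9

Derivation:
Old min = -10 (at index 4)
Change: A[4] -10 -> 47
Changed element WAS the min. Need to check: is 47 still <= all others?
  Min of remaining elements: -9
  New min = min(47, -9) = -9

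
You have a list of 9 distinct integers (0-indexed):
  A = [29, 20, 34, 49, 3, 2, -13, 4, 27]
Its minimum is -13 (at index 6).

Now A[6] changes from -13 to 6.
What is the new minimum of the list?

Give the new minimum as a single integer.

Old min = -13 (at index 6)
Change: A[6] -13 -> 6
Changed element WAS the min. Need to check: is 6 still <= all others?
  Min of remaining elements: 2
  New min = min(6, 2) = 2

Answer: 2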